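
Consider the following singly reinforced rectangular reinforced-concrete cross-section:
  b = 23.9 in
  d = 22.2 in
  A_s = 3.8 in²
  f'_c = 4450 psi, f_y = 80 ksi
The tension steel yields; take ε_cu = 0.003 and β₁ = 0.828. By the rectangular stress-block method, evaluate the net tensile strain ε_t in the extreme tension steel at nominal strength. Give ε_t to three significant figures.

ε_t ≈ 0.0134

a = A_s f_y/(0.85 f'_c b) = 3.363 in.
β₁ = 0.828, so c = a/β₁ = 3.363/0.828 = 4.062 in.
From the linear strain diagram with ε_cu = 0.003: ε_t = 0.003 (d − c)/c = 0.003 × (22.2 − 4.062)/4.062 = 0.0134.
Since ε_t ≥ 0.005, the section is tension-controlled.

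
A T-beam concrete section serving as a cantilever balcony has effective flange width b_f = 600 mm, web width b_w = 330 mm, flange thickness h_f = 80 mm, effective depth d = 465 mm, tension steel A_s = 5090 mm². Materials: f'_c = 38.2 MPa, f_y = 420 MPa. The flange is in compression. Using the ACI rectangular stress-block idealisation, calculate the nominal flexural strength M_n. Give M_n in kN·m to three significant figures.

Tension: T = A_s f_y = 5090 × 420 = 2137800 N.
Try a within the flange: a = T/(0.85 f'_c b_f) = 2137800/(0.85 × 38.2 × 600) = 109.73 mm.
a = 109.73 > h_f = 80 mm: the block extends into the web. Split into flange-overhang and web parts.
C_f = 0.85 f'_c (b_f − b_w) h_f = 0.85 × 38.2 × (600 − 330) × 80 = 701352 N.
Remaining web compression depth: a_w = (T − C_f)/(0.85 f'_c b_w) = (2137800 − 701352)/(0.85 × 38.2 × 330) = 134.06 mm.
M_n = C_f(d − h_f/2) + (T − C_f)(d − a_w/2) = 701352 × (465 − 40) + 1436448 × (465 − 67.03) = 298.07 + 571.66 = 869.73 × 10⁶ N·mm.
M_n = 869.73 kN·m.

M_n ≈ 870 kN·m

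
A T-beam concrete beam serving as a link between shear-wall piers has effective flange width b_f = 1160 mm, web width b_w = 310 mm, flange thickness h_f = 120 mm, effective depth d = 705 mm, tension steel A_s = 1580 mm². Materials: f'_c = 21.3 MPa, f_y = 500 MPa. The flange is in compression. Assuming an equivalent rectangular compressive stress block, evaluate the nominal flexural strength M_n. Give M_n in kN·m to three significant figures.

Tension: T = A_s f_y = 1580 × 500 = 790000 N.
Try a within the flange: a = T/(0.85 f'_c b_f) = 790000/(0.85 × 21.3 × 1160) = 37.62 mm.
Since a = 37.62 ≤ h_f = 120 mm, the stress block lies entirely in the flange; analyse as a rectangular beam of width b_f.
M_n = T(d − a/2) = 790000 × (705 − 18.81) = 542.09 × 10⁶ N·mm.
M_n = 542.09 kN·m.

M_n ≈ 542 kN·m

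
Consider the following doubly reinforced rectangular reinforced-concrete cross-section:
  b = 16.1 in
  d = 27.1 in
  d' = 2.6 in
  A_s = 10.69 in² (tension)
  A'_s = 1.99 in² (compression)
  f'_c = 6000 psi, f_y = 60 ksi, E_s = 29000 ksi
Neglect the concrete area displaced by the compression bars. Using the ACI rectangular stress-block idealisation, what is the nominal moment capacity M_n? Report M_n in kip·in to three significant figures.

Assume both steels yield.
a = (A_s − A'_s) f_y/(0.85 f'_c b) = (10.69 − 1.99) × 60/(0.85 × 6 × 16.1) = 6.357 in.
c = a/β₁ = 6.357/0.75 = 8.476 in; ε'_s = 0.003(c − d')/c = 0.0021 ≥ ε_y = 0.0021, so the compression steel yields.
M_n = (A_s − A'_s) f_y (d − a/2) + A'_s f_y (d − d') = 522 × (27.1 − 3.1785) + 119.4 × (27.1 − 2.6) = 12487.0 + 2925.3 = 15412.3 kip·in.

M_n ≈ 15400 kip·in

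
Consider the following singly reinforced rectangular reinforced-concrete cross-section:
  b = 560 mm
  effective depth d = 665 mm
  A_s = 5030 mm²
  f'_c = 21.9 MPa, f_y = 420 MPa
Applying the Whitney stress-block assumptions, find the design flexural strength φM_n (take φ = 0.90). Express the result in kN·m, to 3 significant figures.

φM_n ≈ 1070 kN·m

T = A_s f_y = 5030 × 420 = 2112600 N = 2112.6 kN.
From C = T: a = T/(0.85 f'_c b) = 2112600/(0.85 × 21.9 × 560) = 202.66 mm.
M_n = T(d − a/2) = 2112.6 kN × (665 − 101.33) mm = 1190.81 kN·m.
φM_n = 0.90 × 1190.81 = 1071.73 kN·m.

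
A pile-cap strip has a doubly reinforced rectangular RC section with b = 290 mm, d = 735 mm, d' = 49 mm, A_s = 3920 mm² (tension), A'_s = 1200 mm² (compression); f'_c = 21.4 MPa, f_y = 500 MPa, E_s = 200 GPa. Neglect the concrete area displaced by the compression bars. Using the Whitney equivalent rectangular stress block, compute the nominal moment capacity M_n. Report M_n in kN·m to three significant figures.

M_n ≈ 1240 kN·m

Assume both tension and compression steel yield.
Net tension couple steel: A_s − A'_s = 2720 mm².
a = (A_s − A'_s) f_y / (0.85 f'_c b) = 1360000/(0.85 × 21.4 × 290) = 257.82 mm.
c = a/β₁ = 257.82/0.85 = 303.32 mm; ε'_s = 0.003(c − d')/c = 0.0025 ≥ f_y/E_s = 0.0025, so compression steel does yield.
M_n = (A_s − A'_s) f_y (d − a/2) + A'_s f_y (d − d') = [1360000 × (735 − 128.91) + 600000 × (735 − 49)] × 10⁻⁶ = 824.28 + 411.60 = 1235.88 kN·m.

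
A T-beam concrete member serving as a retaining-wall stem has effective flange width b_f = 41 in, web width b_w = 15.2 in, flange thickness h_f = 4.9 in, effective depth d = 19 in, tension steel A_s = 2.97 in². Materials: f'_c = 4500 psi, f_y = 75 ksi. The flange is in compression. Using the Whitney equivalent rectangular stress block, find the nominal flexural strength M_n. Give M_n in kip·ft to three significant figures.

M_n ≈ 340 kip·ft

Tension: T = A_s f_y = 2.97 × 75 = 222.75 kips.
Try a within the flange: a = T/(0.85 f'_c b_f) = 222.75/(0.85 × 4.5 × 41) = 1.420 in.
Since a = 1.420 ≤ h_f = 4.9 in, the stress block lies entirely in the flange; analyse as a rectangular beam of width b_f.
M_n = T(d − a/2) = 222.75 × (19 − 0.71) = 4074.1 kip·in.
M_n = 4074.1/12 = 339.51 kip·ft.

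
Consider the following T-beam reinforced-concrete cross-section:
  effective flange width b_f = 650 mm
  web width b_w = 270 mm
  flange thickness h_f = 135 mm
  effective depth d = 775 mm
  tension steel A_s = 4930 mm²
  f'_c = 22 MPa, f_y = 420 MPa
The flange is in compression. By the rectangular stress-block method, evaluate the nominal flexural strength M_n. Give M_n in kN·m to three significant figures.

M_n ≈ 1420 kN·m

Tension: T = A_s f_y = 4930 × 420 = 2070600 N.
Try a within the flange: a = T/(0.85 f'_c b_f) = 2070600/(0.85 × 22 × 650) = 170.35 mm.
a = 170.35 > h_f = 135 mm: the block extends into the web. Split into flange-overhang and web parts.
C_f = 0.85 f'_c (b_f − b_w) h_f = 0.85 × 22 × (650 − 270) × 135 = 959310 N.
Remaining web compression depth: a_w = (T − C_f)/(0.85 f'_c b_w) = (2070600 − 959310)/(0.85 × 22 × 270) = 220.10 mm.
M_n = C_f(d − h_f/2) + (T − C_f)(d − a_w/2) = 959310 × (775 − 67.5) + 1111290 × (775 − 110.05) = 678.71 + 738.95 = 1417.66 × 10⁶ N·mm.
M_n = 1417.66 kN·m.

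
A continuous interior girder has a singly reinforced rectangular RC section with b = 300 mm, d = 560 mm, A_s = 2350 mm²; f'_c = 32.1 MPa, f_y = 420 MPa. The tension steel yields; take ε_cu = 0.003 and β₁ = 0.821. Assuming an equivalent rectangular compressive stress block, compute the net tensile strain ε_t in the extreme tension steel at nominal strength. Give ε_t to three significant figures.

a = A_s f_y/(0.85 f'_c b) = 120.58 mm.
β₁ = 0.821, so c = a/β₁ = 120.58/0.821 = 146.87 mm.
From the linear strain diagram with ε_cu = 0.003: ε_t = 0.003 (d − c)/c = 0.003 × (560 − 146.87)/146.87 = 0.00844.
Since ε_t ≥ 0.005, the section is tension-controlled.

ε_t ≈ 0.00844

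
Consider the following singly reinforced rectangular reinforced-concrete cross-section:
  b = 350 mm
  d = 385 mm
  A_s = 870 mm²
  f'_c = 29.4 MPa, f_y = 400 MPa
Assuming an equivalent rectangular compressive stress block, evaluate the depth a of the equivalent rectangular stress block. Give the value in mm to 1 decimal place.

a ≈ 39.8 mm

T = A_s f_y = 870 × 400 = 348000 N = 348 kN.
Setting C = 0.85 f'_c a b equal to T: a = 348000/(0.85 × 29.4 × 350) = 39.8 mm.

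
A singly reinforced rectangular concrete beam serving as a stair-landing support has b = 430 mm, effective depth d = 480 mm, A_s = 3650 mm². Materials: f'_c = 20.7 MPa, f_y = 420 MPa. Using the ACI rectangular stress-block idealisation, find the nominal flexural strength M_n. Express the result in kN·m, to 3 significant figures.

T = A_s f_y = 3650 × 420 = 1533000 N = 1533 kN.
From C = T: a = T/(0.85 f'_c b) = 1533000/(0.85 × 20.7 × 430) = 202.62 mm.
M_n = T(d − a/2) = 1533 kN × (480 − 101.31) mm = 580.53 kN·m.

M_n ≈ 581 kN·m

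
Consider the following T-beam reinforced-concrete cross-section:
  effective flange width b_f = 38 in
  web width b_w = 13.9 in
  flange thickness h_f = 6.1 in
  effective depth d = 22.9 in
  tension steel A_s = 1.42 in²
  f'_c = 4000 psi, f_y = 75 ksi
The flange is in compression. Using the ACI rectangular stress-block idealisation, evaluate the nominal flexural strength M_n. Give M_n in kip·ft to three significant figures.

M_n ≈ 200 kip·ft

Tension: T = A_s f_y = 1.42 × 75 = 106.5 kips.
Try a within the flange: a = T/(0.85 f'_c b_f) = 106.5/(0.85 × 4 × 38) = 0.824 in.
Since a = 0.824 ≤ h_f = 6.1 in, the stress block lies entirely in the flange; analyse as a rectangular beam of width b_f.
M_n = T(d − a/2) = 106.5 × (22.9 − 0.412) = 2395.0 kip·in.
M_n = 2395.0/12 = 199.58 kip·ft.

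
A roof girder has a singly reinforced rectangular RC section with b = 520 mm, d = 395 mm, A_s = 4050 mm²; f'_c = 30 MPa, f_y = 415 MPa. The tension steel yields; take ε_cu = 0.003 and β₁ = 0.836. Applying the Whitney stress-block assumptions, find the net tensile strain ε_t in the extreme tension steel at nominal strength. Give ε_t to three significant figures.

ε_t ≈ 0.00482

a = A_s f_y/(0.85 f'_c b) = 126.75 mm.
β₁ = 0.836, so c = a/β₁ = 126.75/0.836 = 151.61 mm.
From the linear strain diagram with ε_cu = 0.003: ε_t = 0.003 (d − c)/c = 0.003 × (395 − 151.61)/151.61 = 0.00482.
ε_t is between 0.004 and 0.005 — transition zone.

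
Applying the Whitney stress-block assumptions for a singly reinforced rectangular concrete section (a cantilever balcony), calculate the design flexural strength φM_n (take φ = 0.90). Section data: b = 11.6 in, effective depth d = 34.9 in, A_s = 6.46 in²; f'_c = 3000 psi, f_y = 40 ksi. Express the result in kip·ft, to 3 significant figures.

φM_n ≈ 592 kip·ft

T = A_s f_y = 6.46 × 40 = 258.4 kips.
a = T/(0.85 f'_c b) = 258.4/(0.85 × 3 × 11.6) = 8.736 in.
M_n = T(d − a/2) = 258.4 × (34.9 − 4.368) = 7889.5 kip·in = 7889.5/12 = 657.46 kip·ft.
φM_n = 0.90 × 657.46 = 591.71 kip·ft.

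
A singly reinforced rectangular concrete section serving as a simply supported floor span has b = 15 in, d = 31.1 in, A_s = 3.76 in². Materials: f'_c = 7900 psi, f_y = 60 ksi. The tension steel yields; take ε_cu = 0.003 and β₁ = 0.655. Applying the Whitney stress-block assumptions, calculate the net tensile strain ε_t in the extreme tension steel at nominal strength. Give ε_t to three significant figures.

a = A_s f_y/(0.85 f'_c b) = 2.240 in.
β₁ = 0.655, so c = a/β₁ = 2.240/0.655 = 3.420 in.
From the linear strain diagram with ε_cu = 0.003: ε_t = 0.003 (d − c)/c = 0.003 × (31.1 − 3.420)/3.420 = 0.0243.
Since ε_t ≥ 0.005, the section is tension-controlled.

ε_t ≈ 0.0243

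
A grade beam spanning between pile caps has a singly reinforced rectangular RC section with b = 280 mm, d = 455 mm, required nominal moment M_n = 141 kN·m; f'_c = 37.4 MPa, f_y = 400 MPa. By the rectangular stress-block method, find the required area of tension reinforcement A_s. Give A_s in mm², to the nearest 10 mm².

With M_n = 0.85 f'_c a b (d − a/2), solve the quadratic for a:
a = d − √(d² − 2M_n/(0.85 f'_c b)) = 455 − √(455² − 2 × 141×10⁶/(0.85 × 37.4 × 280)) = 36.26 mm.
A_s = 0.85 f'_c a b / f_y = 0.85 × 37.4 × 36.26 × 280 / 400 = 806.9 mm².

A_s ≈ 810 mm²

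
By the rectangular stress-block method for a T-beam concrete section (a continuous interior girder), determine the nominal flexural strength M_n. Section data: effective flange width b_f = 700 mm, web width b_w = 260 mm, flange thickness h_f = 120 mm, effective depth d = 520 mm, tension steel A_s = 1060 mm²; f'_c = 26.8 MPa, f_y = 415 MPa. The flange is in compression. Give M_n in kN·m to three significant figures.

Tension: T = A_s f_y = 1060 × 415 = 439900 N.
Try a within the flange: a = T/(0.85 f'_c b_f) = 439900/(0.85 × 26.8 × 700) = 27.59 mm.
Since a = 27.59 ≤ h_f = 120 mm, the stress block lies entirely in the flange; analyse as a rectangular beam of width b_f.
M_n = T(d − a/2) = 439900 × (520 − 13.795) = 222.68 × 10⁶ N·mm.
M_n = 222.68 kN·m.

M_n ≈ 223 kN·m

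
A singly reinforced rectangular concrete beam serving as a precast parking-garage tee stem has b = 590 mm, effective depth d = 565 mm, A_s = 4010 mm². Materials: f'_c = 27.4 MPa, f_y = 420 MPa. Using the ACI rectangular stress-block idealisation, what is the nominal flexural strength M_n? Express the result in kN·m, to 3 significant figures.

T = A_s f_y = 4010 × 420 = 1684200 N = 1684.2 kN.
From C = T: a = T/(0.85 f'_c b) = 1684200/(0.85 × 27.4 × 590) = 122.57 mm.
M_n = T(d − a/2) = 1684.2 kN × (565 − 61.285) mm = 848.36 kN·m.

M_n ≈ 848 kN·m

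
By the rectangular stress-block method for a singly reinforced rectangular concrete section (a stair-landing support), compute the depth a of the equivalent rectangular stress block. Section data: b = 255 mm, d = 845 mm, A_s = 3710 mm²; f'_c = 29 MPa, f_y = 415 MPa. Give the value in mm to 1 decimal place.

a ≈ 244.9 mm

T = A_s f_y = 3710 × 415 = 1539650 N = 1539.65 kN.
Setting C = 0.85 f'_c a b equal to T: a = 1539650/(0.85 × 29 × 255) = 244.9 mm.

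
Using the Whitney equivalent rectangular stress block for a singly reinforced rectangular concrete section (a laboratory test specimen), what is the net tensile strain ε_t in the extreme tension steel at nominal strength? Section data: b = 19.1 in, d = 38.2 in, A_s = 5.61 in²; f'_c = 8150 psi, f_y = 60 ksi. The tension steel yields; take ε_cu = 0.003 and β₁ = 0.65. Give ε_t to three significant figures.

ε_t ≈ 0.0263

a = A_s f_y/(0.85 f'_c b) = 2.544 in.
β₁ = 0.65, so c = a/β₁ = 2.544/0.65 = 3.914 in.
From the linear strain diagram with ε_cu = 0.003: ε_t = 0.003 (d − c)/c = 0.003 × (38.2 − 3.914)/3.914 = 0.0263.
Since ε_t ≥ 0.005, the section is tension-controlled.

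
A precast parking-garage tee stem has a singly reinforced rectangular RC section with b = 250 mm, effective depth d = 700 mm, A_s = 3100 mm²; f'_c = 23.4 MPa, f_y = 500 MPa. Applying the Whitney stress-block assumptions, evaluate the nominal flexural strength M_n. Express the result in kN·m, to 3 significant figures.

M_n ≈ 843 kN·m

T = A_s f_y = 3100 × 500 = 1550000 N = 1550 kN.
From C = T: a = T/(0.85 f'_c b) = 1550000/(0.85 × 23.4 × 250) = 311.71 mm.
M_n = T(d − a/2) = 1550 kN × (700 − 155.855) mm = 843.42 kN·m.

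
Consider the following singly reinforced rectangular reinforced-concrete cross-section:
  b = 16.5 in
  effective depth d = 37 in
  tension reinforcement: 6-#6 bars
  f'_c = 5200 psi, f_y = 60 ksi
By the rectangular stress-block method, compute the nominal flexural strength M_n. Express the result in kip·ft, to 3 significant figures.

A_s = 6 × 0.44 = 2.64 in².
T = A_s f_y = 2.64 × 60 = 158.4 kips.
a = T/(0.85 f'_c b) = 158.4/(0.85 × 5.2 × 16.5) = 2.172 in.
M_n = T(d − a/2) = 158.4 × (37 − 1.086) = 5688.8 kip·in = 5688.8/12 = 474.07 kip·ft.

M_n ≈ 474 kip·ft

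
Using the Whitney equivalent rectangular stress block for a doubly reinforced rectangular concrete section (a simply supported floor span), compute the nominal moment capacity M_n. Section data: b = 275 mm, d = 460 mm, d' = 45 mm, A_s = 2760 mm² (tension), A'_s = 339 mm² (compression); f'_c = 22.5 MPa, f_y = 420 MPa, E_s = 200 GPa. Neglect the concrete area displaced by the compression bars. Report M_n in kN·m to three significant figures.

M_n ≈ 429 kN·m

Assume both tension and compression steel yield.
Net tension couple steel: A_s − A'_s = 2421 mm².
a = (A_s − A'_s) f_y / (0.85 f'_c b) = 1016820/(0.85 × 22.5 × 275) = 193.33 mm.
c = a/β₁ = 193.33/0.85 = 227.45 mm; ε'_s = 0.003(c − d')/c = 0.0024 ≥ f_y/E_s = 0.0021, so compression steel does yield.
M_n = (A_s − A'_s) f_y (d − a/2) + A'_s f_y (d − d') = [1016820 × (460 − 96.665) + 142380 × (460 − 45)] × 10⁻⁶ = 369.45 + 59.09 = 428.54 kN·m.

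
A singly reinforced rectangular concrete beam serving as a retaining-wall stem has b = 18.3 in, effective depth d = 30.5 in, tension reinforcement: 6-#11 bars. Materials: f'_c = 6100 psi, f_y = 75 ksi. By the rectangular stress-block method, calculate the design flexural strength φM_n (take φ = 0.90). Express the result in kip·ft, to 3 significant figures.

A_s = 6 × 1.56 = 9.36 in².
T = A_s f_y = 9.36 × 75 = 702 kips.
a = T/(0.85 f'_c b) = 702/(0.85 × 6.1 × 18.3) = 7.398 in.
M_n = T(d − a/2) = 702 × (30.5 − 3.699) = 18814.3 kip·in = 18814.3/12 = 1567.86 kip·ft.
φM_n = 0.90 × 1567.86 = 1411.07 kip·ft.

φM_n ≈ 1410 kip·ft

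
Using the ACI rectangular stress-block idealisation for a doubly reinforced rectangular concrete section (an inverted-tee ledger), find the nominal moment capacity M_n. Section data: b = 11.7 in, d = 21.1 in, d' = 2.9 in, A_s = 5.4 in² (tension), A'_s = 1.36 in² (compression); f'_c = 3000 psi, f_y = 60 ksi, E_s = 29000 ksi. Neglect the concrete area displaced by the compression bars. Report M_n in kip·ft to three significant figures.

Assume both steels yield.
a = (A_s − A'_s) f_y/(0.85 f'_c b) = (5.4 − 1.36) × 60/(0.85 × 3 × 11.7) = 8.125 in.
c = a/β₁ = 8.125/0.85 = 9.559 in; ε'_s = 0.003(c − d')/c = 0.0021 ≥ ε_y = 0.0021, so the compression steel yields.
M_n = (A_s − A'_s) f_y (d − a/2) + A'_s f_y (d − d') = 242.4 × (21.1 − 4.0625) + 81.6 × (21.1 − 2.9) = 4129.9 + 1485.1 = 5615.0 kip·in = 5615.0/12 = 467.92 kip·ft.

M_n ≈ 468 kip·ft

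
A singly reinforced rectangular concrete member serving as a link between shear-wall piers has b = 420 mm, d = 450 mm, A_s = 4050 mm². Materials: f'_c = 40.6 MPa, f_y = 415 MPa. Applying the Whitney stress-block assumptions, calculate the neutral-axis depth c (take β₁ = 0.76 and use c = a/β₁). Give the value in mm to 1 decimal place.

T = A_s f_y = 4050 × 415 = 1680750 N = 1680.75 kN.
Setting C = 0.85 f'_c a b equal to T: a = 1680750/(0.85 × 40.6 × 420) = 115.960 mm.
With β₁ = 0.76, c = a/β₁ = 115.960/0.76 = 152.6 mm.

c ≈ 152.6 mm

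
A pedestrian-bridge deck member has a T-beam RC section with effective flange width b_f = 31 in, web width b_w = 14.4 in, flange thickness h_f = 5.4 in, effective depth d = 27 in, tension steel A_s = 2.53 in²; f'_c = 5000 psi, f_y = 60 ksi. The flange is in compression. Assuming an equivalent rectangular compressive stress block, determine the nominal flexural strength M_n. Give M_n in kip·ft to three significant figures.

M_n ≈ 334 kip·ft

Tension: T = A_s f_y = 2.53 × 60 = 151.8 kips.
Try a within the flange: a = T/(0.85 f'_c b_f) = 151.8/(0.85 × 5 × 31) = 1.152 in.
Since a = 1.152 ≤ h_f = 5.4 in, the stress block lies entirely in the flange; analyse as a rectangular beam of width b_f.
M_n = T(d − a/2) = 151.8 × (27 − 0.576) = 4011.2 kip·in.
M_n = 4011.2/12 = 334.27 kip·ft.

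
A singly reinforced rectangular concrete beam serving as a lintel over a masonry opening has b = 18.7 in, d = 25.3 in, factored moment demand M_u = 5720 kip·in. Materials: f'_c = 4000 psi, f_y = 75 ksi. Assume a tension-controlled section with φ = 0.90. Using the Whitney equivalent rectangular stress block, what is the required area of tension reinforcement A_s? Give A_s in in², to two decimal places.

M_n = M_u/φ = 5720/0.90 = 6355.56 kip·in.
From M_n = 0.85 f'_c a b (d − a/2):
a = d − √(d² − 2M_n/(0.85 f'_c b)) = 25.3 − √(25.3² − 2 × 6355.56/(0.85 × 4 × 18.7)) = 4.320 in.
A_s = 0.85 f'_c a b / f_y = 0.85 × 4 × 4.320 × 18.7 / 75 = 3.662 in².

A_s ≈ 3.66 in²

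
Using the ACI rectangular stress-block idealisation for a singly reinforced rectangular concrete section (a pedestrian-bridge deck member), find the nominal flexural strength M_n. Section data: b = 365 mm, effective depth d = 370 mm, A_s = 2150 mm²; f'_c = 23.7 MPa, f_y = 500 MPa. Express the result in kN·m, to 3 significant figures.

T = A_s f_y = 2150 × 500 = 1075000 N = 1075 kN.
From C = T: a = T/(0.85 f'_c b) = 1075000/(0.85 × 23.7 × 365) = 146.20 mm.
M_n = T(d − a/2) = 1075 kN × (370 − 73.1) mm = 319.17 kN·m.

M_n ≈ 319 kN·m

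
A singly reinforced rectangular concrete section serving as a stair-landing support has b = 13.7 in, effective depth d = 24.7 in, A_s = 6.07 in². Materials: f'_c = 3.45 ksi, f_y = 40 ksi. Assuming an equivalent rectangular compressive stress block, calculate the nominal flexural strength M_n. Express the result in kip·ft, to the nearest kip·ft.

T = A_s f_y = 6.07 × 40 = 242.8 kips.
a = T/(0.85 f'_c b) = 242.8/(0.85 × 3.45 × 13.7) = 6.044 in.
M_n = T(d − a/2) = 242.8 × (24.7 − 3.022) = 5263.4 kip·in = 5263.4/12 = 438.62 kip·ft.

M_n ≈ 439 kip·ft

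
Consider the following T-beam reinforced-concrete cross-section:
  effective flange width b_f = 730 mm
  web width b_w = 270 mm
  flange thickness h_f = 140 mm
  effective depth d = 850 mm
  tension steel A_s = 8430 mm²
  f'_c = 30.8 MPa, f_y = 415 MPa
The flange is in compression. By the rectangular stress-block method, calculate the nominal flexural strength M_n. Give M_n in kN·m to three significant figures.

Tension: T = A_s f_y = 8430 × 415 = 3498450 N.
Try a within the flange: a = T/(0.85 f'_c b_f) = 3498450/(0.85 × 30.8 × 730) = 183.06 mm.
a = 183.06 > h_f = 140 mm: the block extends into the web. Split into flange-overhang and web parts.
C_f = 0.85 f'_c (b_f − b_w) h_f = 0.85 × 30.8 × (730 − 270) × 140 = 1685992 N.
Remaining web compression depth: a_w = (T − C_f)/(0.85 f'_c b_w) = (3498450 − 1685992)/(0.85 × 30.8 × 270) = 256.41 mm.
M_n = C_f(d − h_f/2) + (T − C_f)(d − a_w/2) = 1685992 × (850 − 70) + 1812458 × (850 − 128.205) = 1315.07 + 1308.22 = 2623.29 × 10⁶ N·mm.
M_n = 2623.29 kN·m.

M_n ≈ 2620 kN·m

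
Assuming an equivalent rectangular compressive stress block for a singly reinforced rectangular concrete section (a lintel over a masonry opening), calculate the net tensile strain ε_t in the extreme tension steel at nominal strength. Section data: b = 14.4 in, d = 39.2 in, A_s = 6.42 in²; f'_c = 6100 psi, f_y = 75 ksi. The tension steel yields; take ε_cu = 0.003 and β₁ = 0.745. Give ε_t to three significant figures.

ε_t ≈ 0.0106

a = A_s f_y/(0.85 f'_c b) = 6.449 in.
β₁ = 0.745, so c = a/β₁ = 6.449/0.745 = 8.656 in.
From the linear strain diagram with ε_cu = 0.003: ε_t = 0.003 (d − c)/c = 0.003 × (39.2 − 8.656)/8.656 = 0.0106.
Since ε_t ≥ 0.005, the section is tension-controlled.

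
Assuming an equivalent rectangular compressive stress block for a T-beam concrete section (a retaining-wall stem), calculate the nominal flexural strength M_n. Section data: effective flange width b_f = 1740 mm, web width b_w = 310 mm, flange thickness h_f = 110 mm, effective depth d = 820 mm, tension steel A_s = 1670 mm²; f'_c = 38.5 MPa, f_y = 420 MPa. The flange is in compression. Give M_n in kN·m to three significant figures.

M_n ≈ 571 kN·m

Tension: T = A_s f_y = 1670 × 420 = 701400 N.
Try a within the flange: a = T/(0.85 f'_c b_f) = 701400/(0.85 × 38.5 × 1740) = 12.32 mm.
Since a = 12.32 ≤ h_f = 110 mm, the stress block lies entirely in the flange; analyse as a rectangular beam of width b_f.
M_n = T(d − a/2) = 701400 × (820 − 6.16) = 570.83 × 10⁶ N·mm.
M_n = 570.83 kN·m.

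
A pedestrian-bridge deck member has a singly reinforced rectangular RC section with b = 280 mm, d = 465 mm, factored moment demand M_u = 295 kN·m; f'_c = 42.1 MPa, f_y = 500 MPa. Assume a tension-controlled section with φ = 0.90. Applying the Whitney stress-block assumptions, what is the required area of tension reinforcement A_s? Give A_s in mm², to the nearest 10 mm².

M_n = M_u/φ = 295/0.90 = 327.778 kN·m.
With M_n = 0.85 f'_c a b (d − a/2), solve the quadratic for a:
a = d − √(d² − 2M_n/(0.85 f'_c b)) = 465 − √(465² − 2 × 327.778×10⁶/(0.85 × 42.1 × 280)) = 76.67 mm.
A_s = 0.85 f'_c a b / f_y = 0.85 × 42.1 × 76.67 × 280 / 500 = 1536.4 mm².

A_s ≈ 1540 mm²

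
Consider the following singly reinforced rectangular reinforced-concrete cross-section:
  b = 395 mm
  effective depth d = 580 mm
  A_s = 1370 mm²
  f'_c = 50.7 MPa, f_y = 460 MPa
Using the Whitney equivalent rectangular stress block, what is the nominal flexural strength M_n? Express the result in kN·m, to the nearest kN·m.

T = A_s f_y = 1370 × 460 = 630200 N = 630.2 kN.
From C = T: a = T/(0.85 f'_c b) = 630200/(0.85 × 50.7 × 395) = 37.02 mm.
M_n = T(d − a/2) = 630.2 kN × (580 − 18.51) mm = 353.85 kN·m.

M_n ≈ 354 kN·m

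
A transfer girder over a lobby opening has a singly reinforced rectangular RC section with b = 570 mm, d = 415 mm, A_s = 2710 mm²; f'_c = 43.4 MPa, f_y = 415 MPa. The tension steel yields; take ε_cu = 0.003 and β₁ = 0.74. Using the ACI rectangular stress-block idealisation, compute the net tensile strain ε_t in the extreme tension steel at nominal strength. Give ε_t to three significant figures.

ε_t ≈ 0.0142

a = A_s f_y/(0.85 f'_c b) = 53.49 mm.
β₁ = 0.74, so c = a/β₁ = 53.49/0.74 = 72.28 mm.
From the linear strain diagram with ε_cu = 0.003: ε_t = 0.003 (d − c)/c = 0.003 × (415 − 72.28)/72.28 = 0.0142.
Since ε_t ≥ 0.005, the section is tension-controlled.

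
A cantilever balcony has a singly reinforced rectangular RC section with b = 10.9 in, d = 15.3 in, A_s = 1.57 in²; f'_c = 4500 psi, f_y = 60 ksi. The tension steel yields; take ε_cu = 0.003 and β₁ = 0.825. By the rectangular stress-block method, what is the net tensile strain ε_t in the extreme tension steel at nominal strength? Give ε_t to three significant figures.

ε_t ≈ 0.0138

a = A_s f_y/(0.85 f'_c b) = 2.259 in.
β₁ = 0.825, so c = a/β₁ = 2.259/0.825 = 2.738 in.
From the linear strain diagram with ε_cu = 0.003: ε_t = 0.003 (d − c)/c = 0.003 × (15.3 − 2.738)/2.738 = 0.0138.
Since ε_t ≥ 0.005, the section is tension-controlled.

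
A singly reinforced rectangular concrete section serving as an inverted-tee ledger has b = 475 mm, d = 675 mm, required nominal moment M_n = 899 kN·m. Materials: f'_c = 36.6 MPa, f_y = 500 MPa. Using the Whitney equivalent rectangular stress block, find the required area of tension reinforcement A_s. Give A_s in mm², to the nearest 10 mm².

A_s ≈ 2870 mm²

With M_n = 0.85 f'_c a b (d − a/2), solve the quadratic for a:
a = d − √(d² − 2M_n/(0.85 f'_c b)) = 675 − √(675² − 2 × 899×10⁶/(0.85 × 36.6 × 475)) = 97.11 mm.
A_s = 0.85 f'_c a b / f_y = 0.85 × 36.6 × 97.11 × 475 / 500 = 2870.0 mm².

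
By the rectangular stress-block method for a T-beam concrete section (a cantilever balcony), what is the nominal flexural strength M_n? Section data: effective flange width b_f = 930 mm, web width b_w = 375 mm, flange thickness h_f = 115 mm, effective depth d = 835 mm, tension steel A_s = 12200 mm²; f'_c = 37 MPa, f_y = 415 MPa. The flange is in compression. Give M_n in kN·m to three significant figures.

M_n ≈ 3720 kN·m

Tension: T = A_s f_y = 12200 × 415 = 5063000 N.
Try a within the flange: a = T/(0.85 f'_c b_f) = 5063000/(0.85 × 37 × 930) = 173.10 mm.
a = 173.10 > h_f = 115 mm: the block extends into the web. Split into flange-overhang and web parts.
C_f = 0.85 f'_c (b_f − b_w) h_f = 0.85 × 37 × (930 − 375) × 115 = 2007296 N.
Remaining web compression depth: a_w = (T − C_f)/(0.85 f'_c b_w) = (5063000 − 2007296)/(0.85 × 37 × 375) = 259.10 mm.
M_n = C_f(d − h_f/2) + (T − C_f)(d − a_w/2) = 2007296 × (835 − 57.5) + 3055704 × (835 − 129.55) = 1560.67 + 2155.65 = 3716.32 × 10⁶ N·mm.
M_n = 3716.32 kN·m.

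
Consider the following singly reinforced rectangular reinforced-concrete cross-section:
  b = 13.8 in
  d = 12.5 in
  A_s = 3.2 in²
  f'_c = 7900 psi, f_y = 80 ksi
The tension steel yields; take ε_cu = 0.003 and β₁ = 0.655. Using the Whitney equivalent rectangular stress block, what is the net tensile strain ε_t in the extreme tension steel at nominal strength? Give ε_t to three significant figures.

a = A_s f_y/(0.85 f'_c b) = 2.763 in.
β₁ = 0.655, so c = a/β₁ = 2.763/0.655 = 4.218 in.
From the linear strain diagram with ε_cu = 0.003: ε_t = 0.003 (d − c)/c = 0.003 × (12.5 − 4.218)/4.218 = 0.00589.
Since ε_t ≥ 0.005, the section is tension-controlled.

ε_t ≈ 0.00589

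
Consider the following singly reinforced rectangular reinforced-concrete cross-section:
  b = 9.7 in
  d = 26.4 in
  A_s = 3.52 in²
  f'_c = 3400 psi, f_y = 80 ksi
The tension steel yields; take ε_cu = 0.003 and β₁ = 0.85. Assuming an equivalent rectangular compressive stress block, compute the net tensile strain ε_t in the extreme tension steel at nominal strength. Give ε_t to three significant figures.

a = A_s f_y/(0.85 f'_c b) = 10.045 in.
β₁ = 0.85, so c = a/β₁ = 10.045/0.85 = 11.818 in.
From the linear strain diagram with ε_cu = 0.003: ε_t = 0.003 (d − c)/c = 0.003 × (26.4 − 11.818)/11.818 = 0.00370.
ε_t < 0.004 — the section is over-reinforced for flexure under ACI limits.

ε_t ≈ 0.00370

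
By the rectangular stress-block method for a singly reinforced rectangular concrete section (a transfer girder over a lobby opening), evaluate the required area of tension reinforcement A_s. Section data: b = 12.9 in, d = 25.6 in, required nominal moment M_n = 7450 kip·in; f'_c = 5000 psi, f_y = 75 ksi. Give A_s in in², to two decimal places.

A_s ≈ 4.40 in²

From M_n = 0.85 f'_c a b (d − a/2):
a = d − √(d² − 2M_n/(0.85 f'_c b)) = 25.6 − √(25.6² − 2 × 7450/(0.85 × 5 × 12.9)) = 6.015 in.
A_s = 0.85 f'_c a b / f_y = 0.85 × 5 × 6.015 × 12.9 / 75 = 4.397 in².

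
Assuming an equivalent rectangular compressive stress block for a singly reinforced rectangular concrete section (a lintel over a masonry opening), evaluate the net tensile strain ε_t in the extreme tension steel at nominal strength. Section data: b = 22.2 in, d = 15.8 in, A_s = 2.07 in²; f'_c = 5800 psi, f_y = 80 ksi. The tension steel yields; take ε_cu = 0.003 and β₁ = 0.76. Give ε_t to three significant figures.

ε_t ≈ 0.0208

a = A_s f_y/(0.85 f'_c b) = 1.513 in.
β₁ = 0.76, so c = a/β₁ = 1.513/0.76 = 1.991 in.
From the linear strain diagram with ε_cu = 0.003: ε_t = 0.003 (d − c)/c = 0.003 × (15.8 − 1.991)/1.991 = 0.0208.
Since ε_t ≥ 0.005, the section is tension-controlled.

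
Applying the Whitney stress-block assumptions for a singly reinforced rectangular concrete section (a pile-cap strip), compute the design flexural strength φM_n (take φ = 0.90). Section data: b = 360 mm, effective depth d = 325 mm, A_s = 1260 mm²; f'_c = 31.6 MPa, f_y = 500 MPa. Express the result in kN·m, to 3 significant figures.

φM_n ≈ 166 kN·m

T = A_s f_y = 1260 × 500 = 630000 N = 630 kN.
From C = T: a = T/(0.85 f'_c b) = 630000/(0.85 × 31.6 × 360) = 65.15 mm.
M_n = T(d − a/2) = 630 kN × (325 − 32.575) mm = 184.23 kN·m.
φM_n = 0.90 × 184.23 = 165.81 kN·m.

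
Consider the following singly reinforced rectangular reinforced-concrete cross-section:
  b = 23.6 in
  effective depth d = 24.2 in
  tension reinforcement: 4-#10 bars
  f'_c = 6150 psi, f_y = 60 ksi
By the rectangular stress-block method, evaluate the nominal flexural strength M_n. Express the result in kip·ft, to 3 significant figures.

M_n ≈ 583 kip·ft

A_s = 4 × 1.27 = 5.08 in².
T = A_s f_y = 5.08 × 60 = 304.8 kips.
a = T/(0.85 f'_c b) = 304.8/(0.85 × 6.15 × 23.6) = 2.471 in.
M_n = T(d − a/2) = 304.8 × (24.2 − 1.2355) = 6999.6 kip·in = 6999.6/12 = 583.30 kip·ft.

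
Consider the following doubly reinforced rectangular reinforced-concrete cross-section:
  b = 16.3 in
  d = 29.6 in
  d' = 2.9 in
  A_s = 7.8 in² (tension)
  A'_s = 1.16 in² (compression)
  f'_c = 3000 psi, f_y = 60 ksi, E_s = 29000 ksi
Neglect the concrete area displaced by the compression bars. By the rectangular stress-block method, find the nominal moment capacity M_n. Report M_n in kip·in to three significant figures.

M_n ≈ 11700 kip·in

Assume both steels yield.
a = (A_s − A'_s) f_y/(0.85 f'_c b) = (7.8 − 1.16) × 60/(0.85 × 3 × 16.3) = 9.585 in.
c = a/β₁ = 9.585/0.85 = 11.276 in; ε'_s = 0.003(c − d')/c = 0.0022 ≥ ε_y = 0.0021, so the compression steel yields.
M_n = (A_s − A'_s) f_y (d − a/2) + A'_s f_y (d − d') = 398.4 × (29.6 − 4.7925) + 69.6 × (29.6 − 2.9) = 9883.3 + 1858.3 = 11741.6 kip·in.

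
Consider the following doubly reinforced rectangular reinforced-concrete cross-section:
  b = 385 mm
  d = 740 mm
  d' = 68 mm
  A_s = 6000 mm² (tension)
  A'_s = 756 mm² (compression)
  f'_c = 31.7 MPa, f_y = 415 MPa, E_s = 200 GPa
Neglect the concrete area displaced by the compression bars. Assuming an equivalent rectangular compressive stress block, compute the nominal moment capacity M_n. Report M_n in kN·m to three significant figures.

Assume both tension and compression steel yield.
Net tension couple steel: A_s − A'_s = 5244 mm².
a = (A_s − A'_s) f_y / (0.85 f'_c b) = 2176260/(0.85 × 31.7 × 385) = 209.78 mm.
c = a/β₁ = 209.78/0.824 = 254.59 mm; ε'_s = 0.003(c − d')/c = 0.0022 ≥ f_y/E_s = 0.0021, so compression steel does yield.
M_n = (A_s − A'_s) f_y (d − a/2) + A'_s f_y (d − d') = [2176260 × (740 − 104.89) + 313740 × (740 − 68)] × 10⁻⁶ = 1382.16 + 210.83 = 1592.99 kN·m.

M_n ≈ 1590 kN·m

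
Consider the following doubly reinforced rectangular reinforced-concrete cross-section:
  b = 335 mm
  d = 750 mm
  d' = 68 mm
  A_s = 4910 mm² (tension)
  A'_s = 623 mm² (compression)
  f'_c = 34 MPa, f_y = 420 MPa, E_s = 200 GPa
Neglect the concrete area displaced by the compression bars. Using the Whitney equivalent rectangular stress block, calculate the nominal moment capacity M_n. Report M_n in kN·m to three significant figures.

M_n ≈ 1360 kN·m

Assume both tension and compression steel yield.
Net tension couple steel: A_s − A'_s = 4287 mm².
a = (A_s − A'_s) f_y / (0.85 f'_c b) = 1800540/(0.85 × 34 × 335) = 185.98 mm.
c = a/β₁ = 185.98/0.807 = 230.46 mm; ε'_s = 0.003(c − d')/c = 0.0021 ≥ f_y/E_s = 0.0021, so compression steel does yield.
M_n = (A_s − A'_s) f_y (d − a/2) + A'_s f_y (d − d') = [1800540 × (750 − 92.99) + 261660 × (750 − 68)] × 10⁻⁶ = 1182.97 + 178.45 = 1361.42 kN·m.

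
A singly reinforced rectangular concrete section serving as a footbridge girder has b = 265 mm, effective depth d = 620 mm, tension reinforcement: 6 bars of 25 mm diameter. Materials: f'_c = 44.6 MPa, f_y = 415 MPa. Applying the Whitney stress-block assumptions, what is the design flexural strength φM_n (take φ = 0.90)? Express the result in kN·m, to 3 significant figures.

φM_n ≈ 615 kN·m

A_s = 6 × 491 = 2946 mm².
T = A_s f_y = 2946 × 415 = 1222590 N = 1222.59 kN.
From C = T: a = T/(0.85 f'_c b) = 1222590/(0.85 × 44.6 × 265) = 121.70 mm.
M_n = T(d − a/2) = 1222.59 kN × (620 − 60.85) mm = 683.61 kN·m.
φM_n = 0.90 × 683.61 = 615.25 kN·m.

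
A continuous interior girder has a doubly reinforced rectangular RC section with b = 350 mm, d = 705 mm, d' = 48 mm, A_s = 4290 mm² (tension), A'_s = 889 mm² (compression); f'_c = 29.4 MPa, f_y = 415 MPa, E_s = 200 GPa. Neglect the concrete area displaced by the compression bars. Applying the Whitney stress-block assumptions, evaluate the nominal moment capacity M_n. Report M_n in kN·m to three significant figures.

M_n ≈ 1120 kN·m

Assume both tension and compression steel yield.
Net tension couple steel: A_s − A'_s = 3401 mm².
a = (A_s − A'_s) f_y / (0.85 f'_c b) = 1411415/(0.85 × 29.4 × 350) = 161.37 mm.
c = a/β₁ = 161.37/0.84 = 192.11 mm; ε'_s = 0.003(c − d')/c = 0.0023 ≥ f_y/E_s = 0.0021, so compression steel does yield.
M_n = (A_s − A'_s) f_y (d − a/2) + A'_s f_y (d − d') = [1411415 × (705 − 80.685) + 368935 × (705 − 48)] × 10⁻⁶ = 881.17 + 242.39 = 1123.56 kN·m.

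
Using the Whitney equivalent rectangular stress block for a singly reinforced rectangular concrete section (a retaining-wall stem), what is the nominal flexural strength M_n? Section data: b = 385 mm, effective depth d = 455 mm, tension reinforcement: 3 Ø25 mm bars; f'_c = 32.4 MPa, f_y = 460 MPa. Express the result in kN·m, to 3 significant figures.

A_s = 3 × 491 = 1473 mm².
T = A_s f_y = 1473 × 460 = 677580 N = 677.58 kN.
From C = T: a = T/(0.85 f'_c b) = 677580/(0.85 × 32.4 × 385) = 63.91 mm.
M_n = T(d − a/2) = 677.58 kN × (455 − 31.955) mm = 286.65 kN·m.

M_n ≈ 287 kN·m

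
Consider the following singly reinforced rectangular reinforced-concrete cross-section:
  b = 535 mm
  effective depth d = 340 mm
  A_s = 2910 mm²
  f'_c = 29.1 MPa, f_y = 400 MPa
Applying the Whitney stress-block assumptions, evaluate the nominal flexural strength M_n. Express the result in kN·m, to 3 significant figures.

T = A_s f_y = 2910 × 400 = 1164000 N = 1164 kN.
From C = T: a = T/(0.85 f'_c b) = 1164000/(0.85 × 29.1 × 535) = 87.96 mm.
M_n = T(d − a/2) = 1164 kN × (340 − 43.98) mm = 344.57 kN·m.

M_n ≈ 345 kN·m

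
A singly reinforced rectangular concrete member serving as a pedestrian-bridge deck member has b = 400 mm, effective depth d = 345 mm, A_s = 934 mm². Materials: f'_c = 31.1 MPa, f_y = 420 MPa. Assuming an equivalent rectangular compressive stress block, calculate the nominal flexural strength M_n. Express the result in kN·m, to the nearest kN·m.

M_n ≈ 128 kN·m

T = A_s f_y = 934 × 420 = 392280 N = 392.28 kN.
From C = T: a = T/(0.85 f'_c b) = 392280/(0.85 × 31.1 × 400) = 37.10 mm.
M_n = T(d − a/2) = 392.28 kN × (345 − 18.55) mm = 128.06 kN·m.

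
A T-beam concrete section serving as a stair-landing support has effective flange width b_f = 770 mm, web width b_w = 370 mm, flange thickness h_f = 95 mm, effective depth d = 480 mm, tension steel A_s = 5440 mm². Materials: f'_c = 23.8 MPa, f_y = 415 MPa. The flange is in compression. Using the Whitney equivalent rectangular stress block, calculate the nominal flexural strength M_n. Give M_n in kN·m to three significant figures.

M_n ≈ 899 kN·m

Tension: T = A_s f_y = 5440 × 415 = 2257600 N.
Try a within the flange: a = T/(0.85 f'_c b_f) = 2257600/(0.85 × 23.8 × 770) = 144.93 mm.
a = 144.93 > h_f = 95 mm: the block extends into the web. Split into flange-overhang and web parts.
C_f = 0.85 f'_c (b_f − b_w) h_f = 0.85 × 23.8 × (770 − 370) × 95 = 768740 N.
Remaining web compression depth: a_w = (T − C_f)/(0.85 f'_c b_w) = (2257600 − 768740)/(0.85 × 23.8 × 370) = 198.91 mm.
M_n = C_f(d − h_f/2) + (T − C_f)(d − a_w/2) = 768740 × (480 − 47.5) + 1488860 × (480 − 99.455) = 332.48 + 566.58 = 899.06 × 10⁶ N·mm.
M_n = 899.06 kN·m.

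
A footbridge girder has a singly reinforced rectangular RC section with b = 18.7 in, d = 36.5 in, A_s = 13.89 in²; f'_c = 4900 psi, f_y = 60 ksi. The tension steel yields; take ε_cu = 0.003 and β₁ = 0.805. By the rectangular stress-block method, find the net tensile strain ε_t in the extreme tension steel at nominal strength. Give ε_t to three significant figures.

ε_t ≈ 0.00524

a = A_s f_y/(0.85 f'_c b) = 10.700 in.
β₁ = 0.805, so c = a/β₁ = 10.700/0.805 = 13.292 in.
From the linear strain diagram with ε_cu = 0.003: ε_t = 0.003 (d − c)/c = 0.003 × (36.5 − 13.292)/13.292 = 0.00524.
Since ε_t ≥ 0.005, the section is tension-controlled.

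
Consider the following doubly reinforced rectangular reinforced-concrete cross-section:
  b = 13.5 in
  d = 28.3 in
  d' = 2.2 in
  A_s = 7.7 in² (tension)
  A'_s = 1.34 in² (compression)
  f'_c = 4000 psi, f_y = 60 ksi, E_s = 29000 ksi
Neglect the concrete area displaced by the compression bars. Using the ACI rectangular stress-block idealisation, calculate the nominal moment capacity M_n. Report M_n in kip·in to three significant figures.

Assume both steels yield.
a = (A_s − A'_s) f_y/(0.85 f'_c b) = (7.7 − 1.34) × 60/(0.85 × 4 × 13.5) = 8.314 in.
c = a/β₁ = 8.314/0.85 = 9.781 in; ε'_s = 0.003(c − d')/c = 0.0023 ≥ ε_y = 0.0021, so the compression steel yields.
M_n = (A_s − A'_s) f_y (d − a/2) + A'_s f_y (d − d') = 381.6 × (28.3 − 4.157) + 80.4 × (28.3 − 2.2) = 9213.0 + 2098.4 = 11311.4 kip·in.

M_n ≈ 11300 kip·in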